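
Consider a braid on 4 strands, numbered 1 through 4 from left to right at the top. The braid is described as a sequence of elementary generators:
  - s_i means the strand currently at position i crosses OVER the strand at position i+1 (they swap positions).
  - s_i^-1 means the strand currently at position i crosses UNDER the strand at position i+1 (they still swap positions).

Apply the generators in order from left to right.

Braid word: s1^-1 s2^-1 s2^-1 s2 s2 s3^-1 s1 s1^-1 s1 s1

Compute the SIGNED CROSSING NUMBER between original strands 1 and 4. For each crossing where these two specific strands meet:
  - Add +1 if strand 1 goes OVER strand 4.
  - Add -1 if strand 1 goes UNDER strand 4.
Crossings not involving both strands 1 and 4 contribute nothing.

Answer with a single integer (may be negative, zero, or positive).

Gen 1: crossing 1x2. Both 1&4? no. Sum: 0
Gen 2: crossing 1x3. Both 1&4? no. Sum: 0
Gen 3: crossing 3x1. Both 1&4? no. Sum: 0
Gen 4: crossing 1x3. Both 1&4? no. Sum: 0
Gen 5: crossing 3x1. Both 1&4? no. Sum: 0
Gen 6: crossing 3x4. Both 1&4? no. Sum: 0
Gen 7: crossing 2x1. Both 1&4? no. Sum: 0
Gen 8: crossing 1x2. Both 1&4? no. Sum: 0
Gen 9: crossing 2x1. Both 1&4? no. Sum: 0
Gen 10: crossing 1x2. Both 1&4? no. Sum: 0

Answer: 0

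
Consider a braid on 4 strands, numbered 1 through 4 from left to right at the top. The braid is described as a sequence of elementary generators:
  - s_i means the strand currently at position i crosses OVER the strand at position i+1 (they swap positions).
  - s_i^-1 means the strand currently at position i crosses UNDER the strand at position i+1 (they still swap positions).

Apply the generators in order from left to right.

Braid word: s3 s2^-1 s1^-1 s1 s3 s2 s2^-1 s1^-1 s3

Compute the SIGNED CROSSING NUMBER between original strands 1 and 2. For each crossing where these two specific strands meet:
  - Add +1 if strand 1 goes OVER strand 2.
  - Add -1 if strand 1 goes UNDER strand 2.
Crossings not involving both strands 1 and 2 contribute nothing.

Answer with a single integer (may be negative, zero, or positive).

Gen 1: crossing 3x4. Both 1&2? no. Sum: 0
Gen 2: crossing 2x4. Both 1&2? no. Sum: 0
Gen 3: crossing 1x4. Both 1&2? no. Sum: 0
Gen 4: crossing 4x1. Both 1&2? no. Sum: 0
Gen 5: crossing 2x3. Both 1&2? no. Sum: 0
Gen 6: crossing 4x3. Both 1&2? no. Sum: 0
Gen 7: crossing 3x4. Both 1&2? no. Sum: 0
Gen 8: crossing 1x4. Both 1&2? no. Sum: 0
Gen 9: crossing 3x2. Both 1&2? no. Sum: 0

Answer: 0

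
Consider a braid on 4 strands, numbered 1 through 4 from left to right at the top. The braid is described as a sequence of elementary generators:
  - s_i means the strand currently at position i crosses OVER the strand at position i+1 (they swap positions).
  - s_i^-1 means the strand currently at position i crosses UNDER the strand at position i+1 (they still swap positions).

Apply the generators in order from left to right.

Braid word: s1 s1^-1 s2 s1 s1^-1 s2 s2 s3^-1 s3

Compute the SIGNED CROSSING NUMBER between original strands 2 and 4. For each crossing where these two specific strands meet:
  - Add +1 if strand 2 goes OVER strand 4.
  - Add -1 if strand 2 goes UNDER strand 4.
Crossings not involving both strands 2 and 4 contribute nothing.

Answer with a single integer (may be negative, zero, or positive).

Answer: -2

Derivation:
Gen 1: crossing 1x2. Both 2&4? no. Sum: 0
Gen 2: crossing 2x1. Both 2&4? no. Sum: 0
Gen 3: crossing 2x3. Both 2&4? no. Sum: 0
Gen 4: crossing 1x3. Both 2&4? no. Sum: 0
Gen 5: crossing 3x1. Both 2&4? no. Sum: 0
Gen 6: crossing 3x2. Both 2&4? no. Sum: 0
Gen 7: crossing 2x3. Both 2&4? no. Sum: 0
Gen 8: 2 under 4. Both 2&4? yes. Contrib: -1. Sum: -1
Gen 9: 4 over 2. Both 2&4? yes. Contrib: -1. Sum: -2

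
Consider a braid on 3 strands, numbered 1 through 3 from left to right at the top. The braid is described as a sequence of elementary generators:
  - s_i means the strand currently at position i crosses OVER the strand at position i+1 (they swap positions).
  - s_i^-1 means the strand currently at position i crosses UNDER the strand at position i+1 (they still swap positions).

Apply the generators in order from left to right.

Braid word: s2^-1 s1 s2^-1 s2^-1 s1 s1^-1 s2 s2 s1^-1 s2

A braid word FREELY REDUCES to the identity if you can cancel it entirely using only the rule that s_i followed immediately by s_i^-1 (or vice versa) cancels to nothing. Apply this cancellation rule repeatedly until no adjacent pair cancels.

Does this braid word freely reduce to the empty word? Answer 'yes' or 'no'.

Answer: yes

Derivation:
Gen 1 (s2^-1): push. Stack: [s2^-1]
Gen 2 (s1): push. Stack: [s2^-1 s1]
Gen 3 (s2^-1): push. Stack: [s2^-1 s1 s2^-1]
Gen 4 (s2^-1): push. Stack: [s2^-1 s1 s2^-1 s2^-1]
Gen 5 (s1): push. Stack: [s2^-1 s1 s2^-1 s2^-1 s1]
Gen 6 (s1^-1): cancels prior s1. Stack: [s2^-1 s1 s2^-1 s2^-1]
Gen 7 (s2): cancels prior s2^-1. Stack: [s2^-1 s1 s2^-1]
Gen 8 (s2): cancels prior s2^-1. Stack: [s2^-1 s1]
Gen 9 (s1^-1): cancels prior s1. Stack: [s2^-1]
Gen 10 (s2): cancels prior s2^-1. Stack: []
Reduced word: (empty)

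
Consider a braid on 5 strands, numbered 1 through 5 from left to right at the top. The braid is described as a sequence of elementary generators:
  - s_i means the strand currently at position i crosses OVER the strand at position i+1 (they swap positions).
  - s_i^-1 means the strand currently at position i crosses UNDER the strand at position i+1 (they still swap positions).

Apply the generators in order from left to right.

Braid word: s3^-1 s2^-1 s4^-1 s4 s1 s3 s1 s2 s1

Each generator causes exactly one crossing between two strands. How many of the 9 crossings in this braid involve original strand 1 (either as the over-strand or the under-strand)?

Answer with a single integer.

Answer: 3

Derivation:
Gen 1: crossing 3x4. Involves strand 1? no. Count so far: 0
Gen 2: crossing 2x4. Involves strand 1? no. Count so far: 0
Gen 3: crossing 3x5. Involves strand 1? no. Count so far: 0
Gen 4: crossing 5x3. Involves strand 1? no. Count so far: 0
Gen 5: crossing 1x4. Involves strand 1? yes. Count so far: 1
Gen 6: crossing 2x3. Involves strand 1? no. Count so far: 1
Gen 7: crossing 4x1. Involves strand 1? yes. Count so far: 2
Gen 8: crossing 4x3. Involves strand 1? no. Count so far: 2
Gen 9: crossing 1x3. Involves strand 1? yes. Count so far: 3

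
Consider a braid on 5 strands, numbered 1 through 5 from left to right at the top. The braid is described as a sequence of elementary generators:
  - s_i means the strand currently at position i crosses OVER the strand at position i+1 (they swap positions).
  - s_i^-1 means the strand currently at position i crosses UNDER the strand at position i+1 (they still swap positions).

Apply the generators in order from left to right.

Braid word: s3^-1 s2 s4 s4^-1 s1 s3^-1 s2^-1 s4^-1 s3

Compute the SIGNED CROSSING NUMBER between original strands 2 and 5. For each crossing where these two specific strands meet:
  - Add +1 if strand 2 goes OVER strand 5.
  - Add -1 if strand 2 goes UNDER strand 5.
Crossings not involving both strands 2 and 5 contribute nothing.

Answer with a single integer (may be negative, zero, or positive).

Answer: -1

Derivation:
Gen 1: crossing 3x4. Both 2&5? no. Sum: 0
Gen 2: crossing 2x4. Both 2&5? no. Sum: 0
Gen 3: crossing 3x5. Both 2&5? no. Sum: 0
Gen 4: crossing 5x3. Both 2&5? no. Sum: 0
Gen 5: crossing 1x4. Both 2&5? no. Sum: 0
Gen 6: crossing 2x3. Both 2&5? no. Sum: 0
Gen 7: crossing 1x3. Both 2&5? no. Sum: 0
Gen 8: 2 under 5. Both 2&5? yes. Contrib: -1. Sum: -1
Gen 9: crossing 1x5. Both 2&5? no. Sum: -1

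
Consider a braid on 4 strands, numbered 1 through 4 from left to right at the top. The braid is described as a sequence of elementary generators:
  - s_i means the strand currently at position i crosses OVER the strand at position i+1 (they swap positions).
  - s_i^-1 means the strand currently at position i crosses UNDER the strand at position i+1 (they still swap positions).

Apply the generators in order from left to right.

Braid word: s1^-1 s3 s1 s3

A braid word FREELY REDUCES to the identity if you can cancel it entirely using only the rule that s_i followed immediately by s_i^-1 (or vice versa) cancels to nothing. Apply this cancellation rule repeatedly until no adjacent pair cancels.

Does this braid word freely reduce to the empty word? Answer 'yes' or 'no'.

Answer: no

Derivation:
Gen 1 (s1^-1): push. Stack: [s1^-1]
Gen 2 (s3): push. Stack: [s1^-1 s3]
Gen 3 (s1): push. Stack: [s1^-1 s3 s1]
Gen 4 (s3): push. Stack: [s1^-1 s3 s1 s3]
Reduced word: s1^-1 s3 s1 s3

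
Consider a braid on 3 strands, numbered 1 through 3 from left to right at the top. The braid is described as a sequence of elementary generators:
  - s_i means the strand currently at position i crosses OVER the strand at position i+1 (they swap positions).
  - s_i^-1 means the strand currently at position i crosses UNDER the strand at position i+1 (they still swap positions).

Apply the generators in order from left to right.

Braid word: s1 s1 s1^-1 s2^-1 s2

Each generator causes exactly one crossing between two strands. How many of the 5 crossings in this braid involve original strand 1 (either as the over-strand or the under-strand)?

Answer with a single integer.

Answer: 5

Derivation:
Gen 1: crossing 1x2. Involves strand 1? yes. Count so far: 1
Gen 2: crossing 2x1. Involves strand 1? yes. Count so far: 2
Gen 3: crossing 1x2. Involves strand 1? yes. Count so far: 3
Gen 4: crossing 1x3. Involves strand 1? yes. Count so far: 4
Gen 5: crossing 3x1. Involves strand 1? yes. Count so far: 5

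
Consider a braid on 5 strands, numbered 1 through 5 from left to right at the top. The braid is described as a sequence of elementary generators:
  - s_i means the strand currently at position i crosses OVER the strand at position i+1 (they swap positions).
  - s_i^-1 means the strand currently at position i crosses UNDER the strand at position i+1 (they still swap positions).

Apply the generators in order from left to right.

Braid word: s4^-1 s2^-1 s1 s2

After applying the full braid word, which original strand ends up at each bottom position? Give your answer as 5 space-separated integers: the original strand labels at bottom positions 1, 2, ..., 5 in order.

Gen 1 (s4^-1): strand 4 crosses under strand 5. Perm now: [1 2 3 5 4]
Gen 2 (s2^-1): strand 2 crosses under strand 3. Perm now: [1 3 2 5 4]
Gen 3 (s1): strand 1 crosses over strand 3. Perm now: [3 1 2 5 4]
Gen 4 (s2): strand 1 crosses over strand 2. Perm now: [3 2 1 5 4]

Answer: 3 2 1 5 4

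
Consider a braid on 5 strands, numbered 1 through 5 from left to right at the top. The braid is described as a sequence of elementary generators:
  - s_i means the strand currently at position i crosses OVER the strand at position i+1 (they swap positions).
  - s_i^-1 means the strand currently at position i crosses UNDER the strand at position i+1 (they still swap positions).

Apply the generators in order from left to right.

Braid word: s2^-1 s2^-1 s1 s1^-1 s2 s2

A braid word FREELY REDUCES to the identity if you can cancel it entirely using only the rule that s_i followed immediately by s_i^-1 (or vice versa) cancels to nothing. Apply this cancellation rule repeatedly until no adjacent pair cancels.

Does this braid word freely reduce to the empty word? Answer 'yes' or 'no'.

Gen 1 (s2^-1): push. Stack: [s2^-1]
Gen 2 (s2^-1): push. Stack: [s2^-1 s2^-1]
Gen 3 (s1): push. Stack: [s2^-1 s2^-1 s1]
Gen 4 (s1^-1): cancels prior s1. Stack: [s2^-1 s2^-1]
Gen 5 (s2): cancels prior s2^-1. Stack: [s2^-1]
Gen 6 (s2): cancels prior s2^-1. Stack: []
Reduced word: (empty)

Answer: yes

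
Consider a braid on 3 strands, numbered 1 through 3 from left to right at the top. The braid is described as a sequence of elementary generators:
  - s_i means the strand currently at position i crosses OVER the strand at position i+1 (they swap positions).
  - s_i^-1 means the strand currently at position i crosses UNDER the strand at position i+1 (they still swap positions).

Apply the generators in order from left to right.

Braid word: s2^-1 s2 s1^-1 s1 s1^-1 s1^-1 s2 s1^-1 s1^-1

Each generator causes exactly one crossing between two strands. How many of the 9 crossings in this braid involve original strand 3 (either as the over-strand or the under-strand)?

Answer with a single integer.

Answer: 5

Derivation:
Gen 1: crossing 2x3. Involves strand 3? yes. Count so far: 1
Gen 2: crossing 3x2. Involves strand 3? yes. Count so far: 2
Gen 3: crossing 1x2. Involves strand 3? no. Count so far: 2
Gen 4: crossing 2x1. Involves strand 3? no. Count so far: 2
Gen 5: crossing 1x2. Involves strand 3? no. Count so far: 2
Gen 6: crossing 2x1. Involves strand 3? no. Count so far: 2
Gen 7: crossing 2x3. Involves strand 3? yes. Count so far: 3
Gen 8: crossing 1x3. Involves strand 3? yes. Count so far: 4
Gen 9: crossing 3x1. Involves strand 3? yes. Count so far: 5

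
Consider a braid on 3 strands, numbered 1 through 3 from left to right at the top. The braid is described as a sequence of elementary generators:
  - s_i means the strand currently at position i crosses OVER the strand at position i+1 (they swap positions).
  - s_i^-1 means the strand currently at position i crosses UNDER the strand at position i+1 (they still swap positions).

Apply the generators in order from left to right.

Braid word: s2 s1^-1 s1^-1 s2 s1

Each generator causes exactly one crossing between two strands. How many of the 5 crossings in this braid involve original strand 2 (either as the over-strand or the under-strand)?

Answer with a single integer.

Gen 1: crossing 2x3. Involves strand 2? yes. Count so far: 1
Gen 2: crossing 1x3. Involves strand 2? no. Count so far: 1
Gen 3: crossing 3x1. Involves strand 2? no. Count so far: 1
Gen 4: crossing 3x2. Involves strand 2? yes. Count so far: 2
Gen 5: crossing 1x2. Involves strand 2? yes. Count so far: 3

Answer: 3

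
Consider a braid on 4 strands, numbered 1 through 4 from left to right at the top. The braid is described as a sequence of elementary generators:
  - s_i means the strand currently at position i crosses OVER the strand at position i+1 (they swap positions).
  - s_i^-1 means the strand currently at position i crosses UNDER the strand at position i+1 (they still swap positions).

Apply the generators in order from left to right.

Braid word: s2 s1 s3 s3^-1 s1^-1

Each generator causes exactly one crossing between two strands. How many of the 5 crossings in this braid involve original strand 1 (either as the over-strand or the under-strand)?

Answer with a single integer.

Answer: 2

Derivation:
Gen 1: crossing 2x3. Involves strand 1? no. Count so far: 0
Gen 2: crossing 1x3. Involves strand 1? yes. Count so far: 1
Gen 3: crossing 2x4. Involves strand 1? no. Count so far: 1
Gen 4: crossing 4x2. Involves strand 1? no. Count so far: 1
Gen 5: crossing 3x1. Involves strand 1? yes. Count so far: 2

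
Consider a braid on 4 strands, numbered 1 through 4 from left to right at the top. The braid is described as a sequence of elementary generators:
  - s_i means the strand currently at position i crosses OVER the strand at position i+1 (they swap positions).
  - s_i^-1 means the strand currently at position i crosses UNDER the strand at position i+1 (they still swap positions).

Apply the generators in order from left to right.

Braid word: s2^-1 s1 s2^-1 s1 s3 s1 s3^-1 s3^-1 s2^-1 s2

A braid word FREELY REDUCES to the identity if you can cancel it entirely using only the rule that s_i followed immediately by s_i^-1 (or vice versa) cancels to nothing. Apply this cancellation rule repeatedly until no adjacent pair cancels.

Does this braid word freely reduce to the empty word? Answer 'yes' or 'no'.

Answer: no

Derivation:
Gen 1 (s2^-1): push. Stack: [s2^-1]
Gen 2 (s1): push. Stack: [s2^-1 s1]
Gen 3 (s2^-1): push. Stack: [s2^-1 s1 s2^-1]
Gen 4 (s1): push. Stack: [s2^-1 s1 s2^-1 s1]
Gen 5 (s3): push. Stack: [s2^-1 s1 s2^-1 s1 s3]
Gen 6 (s1): push. Stack: [s2^-1 s1 s2^-1 s1 s3 s1]
Gen 7 (s3^-1): push. Stack: [s2^-1 s1 s2^-1 s1 s3 s1 s3^-1]
Gen 8 (s3^-1): push. Stack: [s2^-1 s1 s2^-1 s1 s3 s1 s3^-1 s3^-1]
Gen 9 (s2^-1): push. Stack: [s2^-1 s1 s2^-1 s1 s3 s1 s3^-1 s3^-1 s2^-1]
Gen 10 (s2): cancels prior s2^-1. Stack: [s2^-1 s1 s2^-1 s1 s3 s1 s3^-1 s3^-1]
Reduced word: s2^-1 s1 s2^-1 s1 s3 s1 s3^-1 s3^-1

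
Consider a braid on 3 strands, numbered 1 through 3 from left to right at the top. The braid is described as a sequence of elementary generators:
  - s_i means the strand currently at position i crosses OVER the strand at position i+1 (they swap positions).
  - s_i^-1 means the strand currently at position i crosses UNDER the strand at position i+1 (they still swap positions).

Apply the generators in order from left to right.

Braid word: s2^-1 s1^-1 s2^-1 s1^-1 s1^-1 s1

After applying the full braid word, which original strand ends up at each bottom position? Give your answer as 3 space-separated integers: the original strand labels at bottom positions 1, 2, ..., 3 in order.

Answer: 2 3 1

Derivation:
Gen 1 (s2^-1): strand 2 crosses under strand 3. Perm now: [1 3 2]
Gen 2 (s1^-1): strand 1 crosses under strand 3. Perm now: [3 1 2]
Gen 3 (s2^-1): strand 1 crosses under strand 2. Perm now: [3 2 1]
Gen 4 (s1^-1): strand 3 crosses under strand 2. Perm now: [2 3 1]
Gen 5 (s1^-1): strand 2 crosses under strand 3. Perm now: [3 2 1]
Gen 6 (s1): strand 3 crosses over strand 2. Perm now: [2 3 1]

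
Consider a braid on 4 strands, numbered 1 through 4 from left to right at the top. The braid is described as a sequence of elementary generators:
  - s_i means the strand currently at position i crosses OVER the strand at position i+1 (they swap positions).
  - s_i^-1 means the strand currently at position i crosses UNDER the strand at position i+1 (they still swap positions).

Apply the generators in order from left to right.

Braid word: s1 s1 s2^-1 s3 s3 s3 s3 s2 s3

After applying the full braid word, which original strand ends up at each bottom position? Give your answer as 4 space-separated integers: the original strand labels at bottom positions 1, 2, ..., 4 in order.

Answer: 1 2 4 3

Derivation:
Gen 1 (s1): strand 1 crosses over strand 2. Perm now: [2 1 3 4]
Gen 2 (s1): strand 2 crosses over strand 1. Perm now: [1 2 3 4]
Gen 3 (s2^-1): strand 2 crosses under strand 3. Perm now: [1 3 2 4]
Gen 4 (s3): strand 2 crosses over strand 4. Perm now: [1 3 4 2]
Gen 5 (s3): strand 4 crosses over strand 2. Perm now: [1 3 2 4]
Gen 6 (s3): strand 2 crosses over strand 4. Perm now: [1 3 4 2]
Gen 7 (s3): strand 4 crosses over strand 2. Perm now: [1 3 2 4]
Gen 8 (s2): strand 3 crosses over strand 2. Perm now: [1 2 3 4]
Gen 9 (s3): strand 3 crosses over strand 4. Perm now: [1 2 4 3]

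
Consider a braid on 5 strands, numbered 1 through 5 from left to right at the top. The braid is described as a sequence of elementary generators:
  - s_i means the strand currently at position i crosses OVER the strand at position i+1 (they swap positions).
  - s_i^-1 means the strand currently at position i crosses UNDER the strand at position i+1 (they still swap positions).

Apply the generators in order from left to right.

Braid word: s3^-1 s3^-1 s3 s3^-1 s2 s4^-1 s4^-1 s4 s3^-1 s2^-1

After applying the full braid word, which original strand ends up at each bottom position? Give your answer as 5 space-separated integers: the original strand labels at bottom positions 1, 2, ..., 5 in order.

Gen 1 (s3^-1): strand 3 crosses under strand 4. Perm now: [1 2 4 3 5]
Gen 2 (s3^-1): strand 4 crosses under strand 3. Perm now: [1 2 3 4 5]
Gen 3 (s3): strand 3 crosses over strand 4. Perm now: [1 2 4 3 5]
Gen 4 (s3^-1): strand 4 crosses under strand 3. Perm now: [1 2 3 4 5]
Gen 5 (s2): strand 2 crosses over strand 3. Perm now: [1 3 2 4 5]
Gen 6 (s4^-1): strand 4 crosses under strand 5. Perm now: [1 3 2 5 4]
Gen 7 (s4^-1): strand 5 crosses under strand 4. Perm now: [1 3 2 4 5]
Gen 8 (s4): strand 4 crosses over strand 5. Perm now: [1 3 2 5 4]
Gen 9 (s3^-1): strand 2 crosses under strand 5. Perm now: [1 3 5 2 4]
Gen 10 (s2^-1): strand 3 crosses under strand 5. Perm now: [1 5 3 2 4]

Answer: 1 5 3 2 4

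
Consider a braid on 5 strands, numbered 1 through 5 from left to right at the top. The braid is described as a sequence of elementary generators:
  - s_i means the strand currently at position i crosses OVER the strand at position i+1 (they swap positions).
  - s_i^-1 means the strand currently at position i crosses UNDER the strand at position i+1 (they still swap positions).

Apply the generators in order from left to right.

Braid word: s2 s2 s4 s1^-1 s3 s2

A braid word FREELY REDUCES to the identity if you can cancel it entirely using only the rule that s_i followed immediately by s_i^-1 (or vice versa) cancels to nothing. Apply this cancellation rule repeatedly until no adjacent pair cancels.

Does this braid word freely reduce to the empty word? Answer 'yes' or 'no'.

Answer: no

Derivation:
Gen 1 (s2): push. Stack: [s2]
Gen 2 (s2): push. Stack: [s2 s2]
Gen 3 (s4): push. Stack: [s2 s2 s4]
Gen 4 (s1^-1): push. Stack: [s2 s2 s4 s1^-1]
Gen 5 (s3): push. Stack: [s2 s2 s4 s1^-1 s3]
Gen 6 (s2): push. Stack: [s2 s2 s4 s1^-1 s3 s2]
Reduced word: s2 s2 s4 s1^-1 s3 s2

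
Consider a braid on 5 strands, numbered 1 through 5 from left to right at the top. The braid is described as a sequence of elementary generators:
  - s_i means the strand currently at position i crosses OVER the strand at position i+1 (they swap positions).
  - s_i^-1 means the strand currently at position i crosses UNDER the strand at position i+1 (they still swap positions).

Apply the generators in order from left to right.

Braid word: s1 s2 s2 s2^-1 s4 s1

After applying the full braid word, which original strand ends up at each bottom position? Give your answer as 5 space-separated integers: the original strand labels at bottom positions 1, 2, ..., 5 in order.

Answer: 3 2 1 5 4

Derivation:
Gen 1 (s1): strand 1 crosses over strand 2. Perm now: [2 1 3 4 5]
Gen 2 (s2): strand 1 crosses over strand 3. Perm now: [2 3 1 4 5]
Gen 3 (s2): strand 3 crosses over strand 1. Perm now: [2 1 3 4 5]
Gen 4 (s2^-1): strand 1 crosses under strand 3. Perm now: [2 3 1 4 5]
Gen 5 (s4): strand 4 crosses over strand 5. Perm now: [2 3 1 5 4]
Gen 6 (s1): strand 2 crosses over strand 3. Perm now: [3 2 1 5 4]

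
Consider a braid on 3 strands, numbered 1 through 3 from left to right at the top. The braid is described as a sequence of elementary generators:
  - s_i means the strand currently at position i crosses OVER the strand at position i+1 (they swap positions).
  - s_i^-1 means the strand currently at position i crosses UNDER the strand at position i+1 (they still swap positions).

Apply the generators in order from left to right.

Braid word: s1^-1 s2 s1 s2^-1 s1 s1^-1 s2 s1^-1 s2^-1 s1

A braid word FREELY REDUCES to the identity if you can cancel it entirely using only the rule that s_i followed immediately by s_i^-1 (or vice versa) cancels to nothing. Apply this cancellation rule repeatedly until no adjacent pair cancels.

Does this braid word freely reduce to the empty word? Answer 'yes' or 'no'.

Answer: yes

Derivation:
Gen 1 (s1^-1): push. Stack: [s1^-1]
Gen 2 (s2): push. Stack: [s1^-1 s2]
Gen 3 (s1): push. Stack: [s1^-1 s2 s1]
Gen 4 (s2^-1): push. Stack: [s1^-1 s2 s1 s2^-1]
Gen 5 (s1): push. Stack: [s1^-1 s2 s1 s2^-1 s1]
Gen 6 (s1^-1): cancels prior s1. Stack: [s1^-1 s2 s1 s2^-1]
Gen 7 (s2): cancels prior s2^-1. Stack: [s1^-1 s2 s1]
Gen 8 (s1^-1): cancels prior s1. Stack: [s1^-1 s2]
Gen 9 (s2^-1): cancels prior s2. Stack: [s1^-1]
Gen 10 (s1): cancels prior s1^-1. Stack: []
Reduced word: (empty)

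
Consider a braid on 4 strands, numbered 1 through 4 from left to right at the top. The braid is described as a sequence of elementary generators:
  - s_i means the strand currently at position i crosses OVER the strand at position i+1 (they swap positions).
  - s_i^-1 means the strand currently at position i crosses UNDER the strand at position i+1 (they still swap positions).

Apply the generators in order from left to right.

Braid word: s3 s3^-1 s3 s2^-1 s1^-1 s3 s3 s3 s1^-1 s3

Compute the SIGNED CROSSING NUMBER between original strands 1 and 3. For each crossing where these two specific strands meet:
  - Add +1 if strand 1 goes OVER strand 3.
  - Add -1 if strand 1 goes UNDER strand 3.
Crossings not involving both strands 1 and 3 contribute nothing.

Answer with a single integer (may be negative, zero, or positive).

Answer: 0

Derivation:
Gen 1: crossing 3x4. Both 1&3? no. Sum: 0
Gen 2: crossing 4x3. Both 1&3? no. Sum: 0
Gen 3: crossing 3x4. Both 1&3? no. Sum: 0
Gen 4: crossing 2x4. Both 1&3? no. Sum: 0
Gen 5: crossing 1x4. Both 1&3? no. Sum: 0
Gen 6: crossing 2x3. Both 1&3? no. Sum: 0
Gen 7: crossing 3x2. Both 1&3? no. Sum: 0
Gen 8: crossing 2x3. Both 1&3? no. Sum: 0
Gen 9: crossing 4x1. Both 1&3? no. Sum: 0
Gen 10: crossing 3x2. Both 1&3? no. Sum: 0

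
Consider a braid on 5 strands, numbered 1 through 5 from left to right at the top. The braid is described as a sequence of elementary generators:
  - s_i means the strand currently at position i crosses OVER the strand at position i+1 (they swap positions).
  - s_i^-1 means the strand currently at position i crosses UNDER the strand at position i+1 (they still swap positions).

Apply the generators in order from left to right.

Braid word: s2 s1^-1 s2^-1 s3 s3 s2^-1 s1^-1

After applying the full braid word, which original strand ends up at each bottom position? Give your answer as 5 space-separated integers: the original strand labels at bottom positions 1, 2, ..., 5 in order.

Answer: 1 3 2 4 5

Derivation:
Gen 1 (s2): strand 2 crosses over strand 3. Perm now: [1 3 2 4 5]
Gen 2 (s1^-1): strand 1 crosses under strand 3. Perm now: [3 1 2 4 5]
Gen 3 (s2^-1): strand 1 crosses under strand 2. Perm now: [3 2 1 4 5]
Gen 4 (s3): strand 1 crosses over strand 4. Perm now: [3 2 4 1 5]
Gen 5 (s3): strand 4 crosses over strand 1. Perm now: [3 2 1 4 5]
Gen 6 (s2^-1): strand 2 crosses under strand 1. Perm now: [3 1 2 4 5]
Gen 7 (s1^-1): strand 3 crosses under strand 1. Perm now: [1 3 2 4 5]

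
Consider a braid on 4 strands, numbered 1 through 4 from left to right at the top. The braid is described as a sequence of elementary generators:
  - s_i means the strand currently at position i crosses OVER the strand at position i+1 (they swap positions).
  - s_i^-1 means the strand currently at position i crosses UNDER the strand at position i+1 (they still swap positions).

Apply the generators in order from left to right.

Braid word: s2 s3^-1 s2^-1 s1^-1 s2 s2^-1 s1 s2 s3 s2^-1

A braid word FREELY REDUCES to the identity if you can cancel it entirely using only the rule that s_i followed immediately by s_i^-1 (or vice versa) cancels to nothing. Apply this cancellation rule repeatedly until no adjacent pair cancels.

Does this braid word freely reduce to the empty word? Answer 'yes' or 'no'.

Answer: yes

Derivation:
Gen 1 (s2): push. Stack: [s2]
Gen 2 (s3^-1): push. Stack: [s2 s3^-1]
Gen 3 (s2^-1): push. Stack: [s2 s3^-1 s2^-1]
Gen 4 (s1^-1): push. Stack: [s2 s3^-1 s2^-1 s1^-1]
Gen 5 (s2): push. Stack: [s2 s3^-1 s2^-1 s1^-1 s2]
Gen 6 (s2^-1): cancels prior s2. Stack: [s2 s3^-1 s2^-1 s1^-1]
Gen 7 (s1): cancels prior s1^-1. Stack: [s2 s3^-1 s2^-1]
Gen 8 (s2): cancels prior s2^-1. Stack: [s2 s3^-1]
Gen 9 (s3): cancels prior s3^-1. Stack: [s2]
Gen 10 (s2^-1): cancels prior s2. Stack: []
Reduced word: (empty)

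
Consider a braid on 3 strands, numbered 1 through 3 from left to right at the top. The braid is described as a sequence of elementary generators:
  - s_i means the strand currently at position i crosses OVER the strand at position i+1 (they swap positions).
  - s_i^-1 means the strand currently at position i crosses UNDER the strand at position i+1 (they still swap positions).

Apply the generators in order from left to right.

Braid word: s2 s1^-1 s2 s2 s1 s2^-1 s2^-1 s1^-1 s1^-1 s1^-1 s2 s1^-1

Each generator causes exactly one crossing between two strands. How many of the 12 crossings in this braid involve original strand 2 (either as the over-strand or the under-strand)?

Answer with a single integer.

Gen 1: crossing 2x3. Involves strand 2? yes. Count so far: 1
Gen 2: crossing 1x3. Involves strand 2? no. Count so far: 1
Gen 3: crossing 1x2. Involves strand 2? yes. Count so far: 2
Gen 4: crossing 2x1. Involves strand 2? yes. Count so far: 3
Gen 5: crossing 3x1. Involves strand 2? no. Count so far: 3
Gen 6: crossing 3x2. Involves strand 2? yes. Count so far: 4
Gen 7: crossing 2x3. Involves strand 2? yes. Count so far: 5
Gen 8: crossing 1x3. Involves strand 2? no. Count so far: 5
Gen 9: crossing 3x1. Involves strand 2? no. Count so far: 5
Gen 10: crossing 1x3. Involves strand 2? no. Count so far: 5
Gen 11: crossing 1x2. Involves strand 2? yes. Count so far: 6
Gen 12: crossing 3x2. Involves strand 2? yes. Count so far: 7

Answer: 7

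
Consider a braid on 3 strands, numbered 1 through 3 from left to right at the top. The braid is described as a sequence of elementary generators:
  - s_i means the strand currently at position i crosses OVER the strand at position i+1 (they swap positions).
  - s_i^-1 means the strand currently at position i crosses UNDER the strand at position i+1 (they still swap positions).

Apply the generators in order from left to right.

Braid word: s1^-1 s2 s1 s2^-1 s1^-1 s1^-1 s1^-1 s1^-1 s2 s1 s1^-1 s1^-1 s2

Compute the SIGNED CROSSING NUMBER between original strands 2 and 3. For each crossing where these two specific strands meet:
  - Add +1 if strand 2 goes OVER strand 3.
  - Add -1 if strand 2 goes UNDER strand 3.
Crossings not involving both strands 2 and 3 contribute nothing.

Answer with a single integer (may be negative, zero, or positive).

Gen 1: crossing 1x2. Both 2&3? no. Sum: 0
Gen 2: crossing 1x3. Both 2&3? no. Sum: 0
Gen 3: 2 over 3. Both 2&3? yes. Contrib: +1. Sum: 1
Gen 4: crossing 2x1. Both 2&3? no. Sum: 1
Gen 5: crossing 3x1. Both 2&3? no. Sum: 1
Gen 6: crossing 1x3. Both 2&3? no. Sum: 1
Gen 7: crossing 3x1. Both 2&3? no. Sum: 1
Gen 8: crossing 1x3. Both 2&3? no. Sum: 1
Gen 9: crossing 1x2. Both 2&3? no. Sum: 1
Gen 10: 3 over 2. Both 2&3? yes. Contrib: -1. Sum: 0
Gen 11: 2 under 3. Both 2&3? yes. Contrib: -1. Sum: -1
Gen 12: 3 under 2. Both 2&3? yes. Contrib: +1. Sum: 0
Gen 13: crossing 3x1. Both 2&3? no. Sum: 0

Answer: 0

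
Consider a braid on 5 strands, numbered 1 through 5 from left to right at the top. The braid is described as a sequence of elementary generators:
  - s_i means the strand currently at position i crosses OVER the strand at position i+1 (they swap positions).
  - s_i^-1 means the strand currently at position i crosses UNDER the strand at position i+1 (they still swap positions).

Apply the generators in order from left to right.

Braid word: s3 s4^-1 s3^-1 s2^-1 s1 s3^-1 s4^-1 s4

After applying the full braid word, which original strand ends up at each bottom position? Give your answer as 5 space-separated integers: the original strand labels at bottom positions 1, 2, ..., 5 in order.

Gen 1 (s3): strand 3 crosses over strand 4. Perm now: [1 2 4 3 5]
Gen 2 (s4^-1): strand 3 crosses under strand 5. Perm now: [1 2 4 5 3]
Gen 3 (s3^-1): strand 4 crosses under strand 5. Perm now: [1 2 5 4 3]
Gen 4 (s2^-1): strand 2 crosses under strand 5. Perm now: [1 5 2 4 3]
Gen 5 (s1): strand 1 crosses over strand 5. Perm now: [5 1 2 4 3]
Gen 6 (s3^-1): strand 2 crosses under strand 4. Perm now: [5 1 4 2 3]
Gen 7 (s4^-1): strand 2 crosses under strand 3. Perm now: [5 1 4 3 2]
Gen 8 (s4): strand 3 crosses over strand 2. Perm now: [5 1 4 2 3]

Answer: 5 1 4 2 3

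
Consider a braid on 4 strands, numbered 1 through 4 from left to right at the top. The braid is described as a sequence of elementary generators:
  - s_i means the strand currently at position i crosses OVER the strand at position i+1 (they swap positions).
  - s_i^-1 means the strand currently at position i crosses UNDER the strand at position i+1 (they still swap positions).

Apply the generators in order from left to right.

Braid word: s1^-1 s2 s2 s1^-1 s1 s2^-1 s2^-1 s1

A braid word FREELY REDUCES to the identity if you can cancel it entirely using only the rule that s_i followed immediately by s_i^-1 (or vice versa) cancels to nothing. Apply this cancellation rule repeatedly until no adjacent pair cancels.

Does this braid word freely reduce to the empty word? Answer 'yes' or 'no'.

Gen 1 (s1^-1): push. Stack: [s1^-1]
Gen 2 (s2): push. Stack: [s1^-1 s2]
Gen 3 (s2): push. Stack: [s1^-1 s2 s2]
Gen 4 (s1^-1): push. Stack: [s1^-1 s2 s2 s1^-1]
Gen 5 (s1): cancels prior s1^-1. Stack: [s1^-1 s2 s2]
Gen 6 (s2^-1): cancels prior s2. Stack: [s1^-1 s2]
Gen 7 (s2^-1): cancels prior s2. Stack: [s1^-1]
Gen 8 (s1): cancels prior s1^-1. Stack: []
Reduced word: (empty)

Answer: yes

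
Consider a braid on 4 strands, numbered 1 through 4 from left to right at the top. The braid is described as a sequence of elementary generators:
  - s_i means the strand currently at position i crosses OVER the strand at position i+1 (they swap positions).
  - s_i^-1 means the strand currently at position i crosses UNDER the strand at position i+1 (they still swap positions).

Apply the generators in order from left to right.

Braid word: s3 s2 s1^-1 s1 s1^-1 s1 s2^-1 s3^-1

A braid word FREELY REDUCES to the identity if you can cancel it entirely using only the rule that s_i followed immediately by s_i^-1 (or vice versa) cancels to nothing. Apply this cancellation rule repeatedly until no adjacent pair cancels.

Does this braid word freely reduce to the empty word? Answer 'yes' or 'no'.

Answer: yes

Derivation:
Gen 1 (s3): push. Stack: [s3]
Gen 2 (s2): push. Stack: [s3 s2]
Gen 3 (s1^-1): push. Stack: [s3 s2 s1^-1]
Gen 4 (s1): cancels prior s1^-1. Stack: [s3 s2]
Gen 5 (s1^-1): push. Stack: [s3 s2 s1^-1]
Gen 6 (s1): cancels prior s1^-1. Stack: [s3 s2]
Gen 7 (s2^-1): cancels prior s2. Stack: [s3]
Gen 8 (s3^-1): cancels prior s3. Stack: []
Reduced word: (empty)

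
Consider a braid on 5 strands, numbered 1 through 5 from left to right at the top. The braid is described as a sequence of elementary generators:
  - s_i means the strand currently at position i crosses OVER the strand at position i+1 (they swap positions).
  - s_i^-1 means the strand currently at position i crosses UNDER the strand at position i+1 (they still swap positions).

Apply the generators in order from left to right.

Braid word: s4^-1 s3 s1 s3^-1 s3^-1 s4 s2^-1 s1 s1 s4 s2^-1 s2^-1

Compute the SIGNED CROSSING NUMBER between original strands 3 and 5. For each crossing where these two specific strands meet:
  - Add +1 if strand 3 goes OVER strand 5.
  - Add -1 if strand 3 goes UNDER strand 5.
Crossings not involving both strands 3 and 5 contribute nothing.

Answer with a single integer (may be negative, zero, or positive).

Gen 1: crossing 4x5. Both 3&5? no. Sum: 0
Gen 2: 3 over 5. Both 3&5? yes. Contrib: +1. Sum: 1
Gen 3: crossing 1x2. Both 3&5? no. Sum: 1
Gen 4: 5 under 3. Both 3&5? yes. Contrib: +1. Sum: 2
Gen 5: 3 under 5. Both 3&5? yes. Contrib: -1. Sum: 1
Gen 6: crossing 3x4. Both 3&5? no. Sum: 1
Gen 7: crossing 1x5. Both 3&5? no. Sum: 1
Gen 8: crossing 2x5. Both 3&5? no. Sum: 1
Gen 9: crossing 5x2. Both 3&5? no. Sum: 1
Gen 10: crossing 4x3. Both 3&5? no. Sum: 1
Gen 11: crossing 5x1. Both 3&5? no. Sum: 1
Gen 12: crossing 1x5. Both 3&5? no. Sum: 1

Answer: 1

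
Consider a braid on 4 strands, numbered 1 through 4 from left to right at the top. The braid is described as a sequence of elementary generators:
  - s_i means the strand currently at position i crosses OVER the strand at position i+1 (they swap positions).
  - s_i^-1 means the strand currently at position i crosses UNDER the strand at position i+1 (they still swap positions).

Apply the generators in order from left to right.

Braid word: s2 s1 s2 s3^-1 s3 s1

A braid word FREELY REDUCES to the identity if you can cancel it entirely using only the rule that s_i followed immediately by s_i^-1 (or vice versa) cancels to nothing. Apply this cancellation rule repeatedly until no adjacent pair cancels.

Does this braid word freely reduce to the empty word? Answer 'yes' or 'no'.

Gen 1 (s2): push. Stack: [s2]
Gen 2 (s1): push. Stack: [s2 s1]
Gen 3 (s2): push. Stack: [s2 s1 s2]
Gen 4 (s3^-1): push. Stack: [s2 s1 s2 s3^-1]
Gen 5 (s3): cancels prior s3^-1. Stack: [s2 s1 s2]
Gen 6 (s1): push. Stack: [s2 s1 s2 s1]
Reduced word: s2 s1 s2 s1

Answer: no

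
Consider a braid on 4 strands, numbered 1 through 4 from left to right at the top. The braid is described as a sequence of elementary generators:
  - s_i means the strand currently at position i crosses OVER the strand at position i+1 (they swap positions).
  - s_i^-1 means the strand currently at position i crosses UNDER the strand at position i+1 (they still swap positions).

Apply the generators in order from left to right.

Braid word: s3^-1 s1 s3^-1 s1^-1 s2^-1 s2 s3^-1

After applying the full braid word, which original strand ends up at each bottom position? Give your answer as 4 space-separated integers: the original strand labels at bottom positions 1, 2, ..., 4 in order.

Gen 1 (s3^-1): strand 3 crosses under strand 4. Perm now: [1 2 4 3]
Gen 2 (s1): strand 1 crosses over strand 2. Perm now: [2 1 4 3]
Gen 3 (s3^-1): strand 4 crosses under strand 3. Perm now: [2 1 3 4]
Gen 4 (s1^-1): strand 2 crosses under strand 1. Perm now: [1 2 3 4]
Gen 5 (s2^-1): strand 2 crosses under strand 3. Perm now: [1 3 2 4]
Gen 6 (s2): strand 3 crosses over strand 2. Perm now: [1 2 3 4]
Gen 7 (s3^-1): strand 3 crosses under strand 4. Perm now: [1 2 4 3]

Answer: 1 2 4 3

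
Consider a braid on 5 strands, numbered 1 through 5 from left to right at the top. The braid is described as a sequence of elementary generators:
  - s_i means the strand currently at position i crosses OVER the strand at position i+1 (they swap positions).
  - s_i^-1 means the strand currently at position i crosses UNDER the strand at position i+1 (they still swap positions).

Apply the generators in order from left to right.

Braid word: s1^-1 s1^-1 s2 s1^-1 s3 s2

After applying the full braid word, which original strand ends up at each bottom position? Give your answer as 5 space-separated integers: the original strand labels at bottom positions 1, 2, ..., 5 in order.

Answer: 3 4 1 2 5

Derivation:
Gen 1 (s1^-1): strand 1 crosses under strand 2. Perm now: [2 1 3 4 5]
Gen 2 (s1^-1): strand 2 crosses under strand 1. Perm now: [1 2 3 4 5]
Gen 3 (s2): strand 2 crosses over strand 3. Perm now: [1 3 2 4 5]
Gen 4 (s1^-1): strand 1 crosses under strand 3. Perm now: [3 1 2 4 5]
Gen 5 (s3): strand 2 crosses over strand 4. Perm now: [3 1 4 2 5]
Gen 6 (s2): strand 1 crosses over strand 4. Perm now: [3 4 1 2 5]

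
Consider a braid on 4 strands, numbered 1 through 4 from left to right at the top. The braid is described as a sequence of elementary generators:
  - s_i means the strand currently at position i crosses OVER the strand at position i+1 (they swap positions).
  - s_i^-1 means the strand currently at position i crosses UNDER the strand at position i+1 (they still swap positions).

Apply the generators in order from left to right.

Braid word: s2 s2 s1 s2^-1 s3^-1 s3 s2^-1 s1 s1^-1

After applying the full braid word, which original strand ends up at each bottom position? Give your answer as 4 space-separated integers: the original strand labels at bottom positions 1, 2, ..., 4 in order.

Answer: 2 1 3 4

Derivation:
Gen 1 (s2): strand 2 crosses over strand 3. Perm now: [1 3 2 4]
Gen 2 (s2): strand 3 crosses over strand 2. Perm now: [1 2 3 4]
Gen 3 (s1): strand 1 crosses over strand 2. Perm now: [2 1 3 4]
Gen 4 (s2^-1): strand 1 crosses under strand 3. Perm now: [2 3 1 4]
Gen 5 (s3^-1): strand 1 crosses under strand 4. Perm now: [2 3 4 1]
Gen 6 (s3): strand 4 crosses over strand 1. Perm now: [2 3 1 4]
Gen 7 (s2^-1): strand 3 crosses under strand 1. Perm now: [2 1 3 4]
Gen 8 (s1): strand 2 crosses over strand 1. Perm now: [1 2 3 4]
Gen 9 (s1^-1): strand 1 crosses under strand 2. Perm now: [2 1 3 4]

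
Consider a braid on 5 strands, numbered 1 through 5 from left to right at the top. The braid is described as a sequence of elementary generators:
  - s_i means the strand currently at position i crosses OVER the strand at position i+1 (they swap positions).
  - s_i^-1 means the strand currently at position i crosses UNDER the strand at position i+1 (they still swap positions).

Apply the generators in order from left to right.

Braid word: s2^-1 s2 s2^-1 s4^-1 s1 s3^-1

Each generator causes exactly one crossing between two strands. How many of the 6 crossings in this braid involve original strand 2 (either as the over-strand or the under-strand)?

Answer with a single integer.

Gen 1: crossing 2x3. Involves strand 2? yes. Count so far: 1
Gen 2: crossing 3x2. Involves strand 2? yes. Count so far: 2
Gen 3: crossing 2x3. Involves strand 2? yes. Count so far: 3
Gen 4: crossing 4x5. Involves strand 2? no. Count so far: 3
Gen 5: crossing 1x3. Involves strand 2? no. Count so far: 3
Gen 6: crossing 2x5. Involves strand 2? yes. Count so far: 4

Answer: 4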